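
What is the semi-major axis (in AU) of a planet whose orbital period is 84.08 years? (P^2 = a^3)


a = P^(2/3) = 84.08^(2/3) = 19.1924

19.1924 AU


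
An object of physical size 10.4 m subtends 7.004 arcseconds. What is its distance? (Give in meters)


D = size / theta_rad, theta_rad = 7.004 * pi/(180*3600) = 3.396e-05, D = 306275.5547

306275.5547 m


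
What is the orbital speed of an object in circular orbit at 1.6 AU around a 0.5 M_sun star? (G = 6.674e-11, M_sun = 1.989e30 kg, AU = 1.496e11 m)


v = sqrt(GM/r) = sqrt(6.674e-11 * 9.945e+29 / 2.394e+11) = 16652.1267

16652.1267 m/s


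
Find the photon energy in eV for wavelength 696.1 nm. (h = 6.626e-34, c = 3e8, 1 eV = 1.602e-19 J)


E = hc/lambda = 6.626e-34 * 3e8 / 6.961e-07 = 2.856e-19 J = 1.7825 eV

1.7825 eV


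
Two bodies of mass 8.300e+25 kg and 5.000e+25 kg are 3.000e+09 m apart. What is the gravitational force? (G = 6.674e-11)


F = G*m1*m2/r^2 = 6.674e-11 * 8.300e+25 * 5.000e+25 / (3.000e+09)^2 = 6.674e-11 * 4.150e+51 / 9.000e+18 = 3.077e+22

3.077e+22 N


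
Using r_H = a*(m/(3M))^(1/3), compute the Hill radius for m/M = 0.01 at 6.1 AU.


r_H = a * (m/3M)^(1/3) = 6.1 * (0.01/3)^(1/3) = 0.9112

0.9112 AU


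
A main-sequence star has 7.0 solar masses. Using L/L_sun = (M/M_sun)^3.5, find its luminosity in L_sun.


L/L_sun = (M/M_sun)^3.5 = 7.0^3.5 = 907.4927

907.4927 L_sun


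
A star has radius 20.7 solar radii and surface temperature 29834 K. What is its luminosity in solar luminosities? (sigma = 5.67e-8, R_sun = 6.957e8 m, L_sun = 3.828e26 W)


R = 20.7 * 6.957e8 m = 1.440099e+10 m. L = 4*pi*R^2*sigma*T^4 = 4*pi*(1.440099e+10)^2 * 5.67e-8 * 29834^4 = 1.170640546e+32 W. L/L_sun = 1.170640546e+32 / 3.828e26 = 305809.965

305809.965 L_sun


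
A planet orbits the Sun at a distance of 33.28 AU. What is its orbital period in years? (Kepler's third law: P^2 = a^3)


P = a^(3/2) = 33.28^1.5 = 191.9884

191.9884 years


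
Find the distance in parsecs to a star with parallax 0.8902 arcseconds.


d = 1/p = 1/0.8902 = 1.1233

1.1233 pc


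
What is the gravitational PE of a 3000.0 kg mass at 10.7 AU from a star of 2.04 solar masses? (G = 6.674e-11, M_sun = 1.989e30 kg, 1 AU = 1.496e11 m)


M = 2.04 * 1.989e30 kg = 4.05756e+30 kg; r = 10.7 AU * 1.496e11 m/AU = 1.60072e+12 m. U = -GM*m/r = -(6.674e-11 * 4.05756e+30 * 3000.0) / 1.60072e+12 = -5.075e+11

-5.075e+11 J


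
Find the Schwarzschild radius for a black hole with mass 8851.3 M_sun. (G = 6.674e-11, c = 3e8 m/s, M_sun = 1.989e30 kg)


M = 8851.3 * 1.989e30 kg = 1.76052357e+34 kg. rs = 2GM/c^2 = 2 * 6.674e-11 * 1.76052357e+34 / (3e8)^2 = 2.611e+07

2.611e+07 m


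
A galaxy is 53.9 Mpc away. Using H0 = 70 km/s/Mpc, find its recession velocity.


v = H0 * d = 70 * 53.9 = 3773.0

3773.0 km/s


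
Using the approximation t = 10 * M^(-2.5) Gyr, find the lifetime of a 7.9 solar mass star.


t = 10 * M^(-2.5) = 10 * 7.9^(-2.5) = 0.057

0.057 Gyr


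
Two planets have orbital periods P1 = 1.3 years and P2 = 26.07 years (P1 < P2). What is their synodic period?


1/P_syn = |1/P1 - 1/P2| = |1/1.3 - 1/26.07| => P_syn = 1.3682

1.3682 years


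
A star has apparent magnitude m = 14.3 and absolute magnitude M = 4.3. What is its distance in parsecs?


d = 10^((m - M + 5)/5) = 10^((14.3 - 4.3 + 5)/5) = 1000.0

1000.0 pc


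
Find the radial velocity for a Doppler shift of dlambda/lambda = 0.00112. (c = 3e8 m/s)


v = (dlambda/lambda) * c = 0.00112 * 3e8 = 336000.0

336000.0 m/s


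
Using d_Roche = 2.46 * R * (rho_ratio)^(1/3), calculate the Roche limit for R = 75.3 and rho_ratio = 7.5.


d_Roche = 2.46 * 75.3 * 7.5^(1/3) = 362.5911

362.5911


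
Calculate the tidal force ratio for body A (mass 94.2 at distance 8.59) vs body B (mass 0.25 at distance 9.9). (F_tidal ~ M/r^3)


Ratio = (M1/r1^3) / (M2/r2^3) = (94.2/8.59^3) / (0.25/9.9^3) = 576.8156

576.8156


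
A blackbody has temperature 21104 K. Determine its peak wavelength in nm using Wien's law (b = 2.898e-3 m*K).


lam_max = b / T = 2.898e-3 / 21104 = 1.373e-07 m = 137.3199 nm

137.3199 nm


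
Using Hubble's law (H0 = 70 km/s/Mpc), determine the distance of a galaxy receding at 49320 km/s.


d = v / H0 = 49320 / 70 = 704.5714

704.5714 Mpc


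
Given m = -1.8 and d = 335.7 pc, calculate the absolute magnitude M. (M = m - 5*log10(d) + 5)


M = m - 5*log10(d) + 5 = -1.8 - 5*log10(335.7) + 5 = -9.4298

-9.4298


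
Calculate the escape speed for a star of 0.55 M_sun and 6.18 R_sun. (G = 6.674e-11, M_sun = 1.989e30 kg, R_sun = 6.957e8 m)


M = 0.55 * 1.989e30 kg = 1.09395e+30 kg; R = 6.18 * 6.957e8 m = 4.299426e+09 m. v_esc = sqrt(2GM/R) = sqrt(2 * 6.674e-11 * 1.09395e+30 / 4.299426e+09) = 184289.9262

184289.9262 m/s


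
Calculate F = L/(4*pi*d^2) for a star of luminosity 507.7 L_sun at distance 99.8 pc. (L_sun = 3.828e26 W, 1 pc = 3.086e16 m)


F = L / (4*pi*d^2) = 1.943e+29 / (4*pi*(3.080e+18)^2) = 1.630e-09

1.630e-09 W/m^2


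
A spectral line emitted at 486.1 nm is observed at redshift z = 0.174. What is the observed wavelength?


lam_obs = lam_emit * (1 + z) = 486.1 * (1 + 0.174) = 570.6814

570.6814 nm


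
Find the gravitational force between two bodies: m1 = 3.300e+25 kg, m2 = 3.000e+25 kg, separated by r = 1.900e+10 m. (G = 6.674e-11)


F = G*m1*m2/r^2 = 6.674e-11 * 3.300e+25 * 3.000e+25 / (1.900e+10)^2 = 6.674e-11 * 9.900e+50 / 3.610e+20 = 1.830e+20

1.830e+20 N


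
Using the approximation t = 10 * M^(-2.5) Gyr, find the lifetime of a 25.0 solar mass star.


t = 10 * M^(-2.5) = 10 * 25.0^(-2.5) = 0.0032

0.0032 Gyr


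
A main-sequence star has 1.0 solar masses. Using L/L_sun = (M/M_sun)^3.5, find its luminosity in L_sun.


L/L_sun = (M/M_sun)^3.5 = 1.0^3.5 = 1.0

1.0 L_sun


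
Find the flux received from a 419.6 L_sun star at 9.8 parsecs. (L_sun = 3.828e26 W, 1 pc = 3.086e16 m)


F = L / (4*pi*d^2) = 1.606e+29 / (4*pi*(3.024e+17)^2) = 1.398e-07

1.398e-07 W/m^2


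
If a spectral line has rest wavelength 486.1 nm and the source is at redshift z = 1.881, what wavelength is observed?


lam_obs = lam_emit * (1 + z) = 486.1 * (1 + 1.881) = 1400.4541

1400.4541 nm


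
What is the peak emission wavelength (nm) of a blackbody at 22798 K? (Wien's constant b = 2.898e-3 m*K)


lam_max = b / T = 2.898e-3 / 22798 = 1.271e-07 m = 127.1164 nm

127.1164 nm


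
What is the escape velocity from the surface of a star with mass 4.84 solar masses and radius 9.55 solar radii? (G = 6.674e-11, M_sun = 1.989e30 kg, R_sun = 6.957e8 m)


M = 4.84 * 1.989e30 kg = 9.62676e+30 kg; R = 9.55 * 6.957e8 m = 6.643935e+09 m. v_esc = sqrt(2GM/R) = sqrt(2 * 6.674e-11 * 9.62676e+30 / 6.643935e+09) = 439780.0091

439780.0091 m/s


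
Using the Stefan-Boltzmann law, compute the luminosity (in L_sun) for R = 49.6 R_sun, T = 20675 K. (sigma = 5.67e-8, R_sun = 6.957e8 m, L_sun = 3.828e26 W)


R = 49.6 * 6.957e8 m = 3.450672e+10 m. L = 4*pi*R^2*sigma*T^4 = 4*pi*(3.450672e+10)^2 * 5.67e-8 * 20675^4 = 1.550180807e+32 W. L/L_sun = 1.550180807e+32 / 3.828e26 = 404958.4135

404958.4135 L_sun


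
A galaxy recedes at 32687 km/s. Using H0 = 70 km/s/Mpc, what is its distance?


d = v / H0 = 32687 / 70 = 466.9571

466.9571 Mpc


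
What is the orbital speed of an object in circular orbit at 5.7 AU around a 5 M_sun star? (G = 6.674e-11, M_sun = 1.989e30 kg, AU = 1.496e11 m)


v = sqrt(GM/r) = sqrt(6.674e-11 * 9.945e+30 / 8.527e+11) = 27899.2334

27899.2334 m/s


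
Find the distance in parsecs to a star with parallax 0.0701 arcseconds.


d = 1/p = 1/0.0701 = 14.2653

14.2653 pc


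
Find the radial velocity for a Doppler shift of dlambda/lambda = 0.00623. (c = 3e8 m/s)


v = (dlambda/lambda) * c = 0.00623 * 3e8 = 1.869e+06

1.869e+06 m/s


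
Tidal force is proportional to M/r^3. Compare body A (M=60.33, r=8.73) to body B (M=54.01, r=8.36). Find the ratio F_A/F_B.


Ratio = (M1/r1^3) / (M2/r2^3) = (60.33/8.73^3) / (54.01/8.36^3) = 0.9809

0.9809


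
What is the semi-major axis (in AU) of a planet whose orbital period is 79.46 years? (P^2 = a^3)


a = P^(2/3) = 79.46^(2/3) = 18.4827

18.4827 AU


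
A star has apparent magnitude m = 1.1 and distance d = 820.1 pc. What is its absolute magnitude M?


M = m - 5*log10(d) + 5 = 1.1 - 5*log10(820.1) + 5 = -8.4693

-8.4693


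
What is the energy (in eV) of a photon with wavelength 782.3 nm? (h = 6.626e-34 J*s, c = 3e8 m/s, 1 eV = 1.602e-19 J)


E = hc/lambda = 6.626e-34 * 3e8 / 7.823e-07 = 2.541e-19 J = 1.5861 eV

1.5861 eV


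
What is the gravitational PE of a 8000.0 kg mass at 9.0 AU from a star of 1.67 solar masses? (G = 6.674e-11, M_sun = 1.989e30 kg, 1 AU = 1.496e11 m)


M = 1.67 * 1.989e30 kg = 3.32163e+30 kg; r = 9.0 AU * 1.496e11 m/AU = 1.3464e+12 m. U = -GM*m/r = -(6.674e-11 * 3.32163e+30 * 8000.0) / 1.3464e+12 = -1.317e+12

-1.317e+12 J


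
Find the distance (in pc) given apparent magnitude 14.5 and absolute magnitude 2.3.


d = 10^((m - M + 5)/5) = 10^((14.5 - 2.3 + 5)/5) = 2754.2287

2754.2287 pc


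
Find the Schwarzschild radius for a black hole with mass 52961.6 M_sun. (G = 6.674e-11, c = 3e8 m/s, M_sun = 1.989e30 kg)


M = 52961.6 * 1.989e30 kg = 1.053406224e+35 kg. rs = 2GM/c^2 = 2 * 6.674e-11 * 1.053406224e+35 / (3e8)^2 = 1.562e+08

1.562e+08 m


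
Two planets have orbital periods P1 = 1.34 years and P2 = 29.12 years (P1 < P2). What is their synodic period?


1/P_syn = |1/P1 - 1/P2| = |1/1.34 - 1/29.12| => P_syn = 1.4046

1.4046 years


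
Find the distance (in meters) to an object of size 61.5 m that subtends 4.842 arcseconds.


D = size / theta_rad, theta_rad = 4.842 * pi/(180*3600) = 2.347e-05, D = 2.620e+06

2.620e+06 m


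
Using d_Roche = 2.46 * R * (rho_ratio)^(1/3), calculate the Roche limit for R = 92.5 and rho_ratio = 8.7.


d_Roche = 2.46 * 92.5 * 8.7^(1/3) = 468.0044

468.0044


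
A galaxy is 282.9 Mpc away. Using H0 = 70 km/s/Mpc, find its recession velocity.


v = H0 * d = 70 * 282.9 = 19803.0

19803.0 km/s


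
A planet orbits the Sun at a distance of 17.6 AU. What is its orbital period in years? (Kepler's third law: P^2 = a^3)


P = a^(3/2) = 17.6^1.5 = 73.8361

73.8361 years


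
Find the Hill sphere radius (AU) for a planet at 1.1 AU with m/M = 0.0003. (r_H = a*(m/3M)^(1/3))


r_H = a * (m/3M)^(1/3) = 1.1 * (0.0003/3)^(1/3) = 0.0511

0.0511 AU


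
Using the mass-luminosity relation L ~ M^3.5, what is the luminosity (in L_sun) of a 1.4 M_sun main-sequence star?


L/L_sun = (M/M_sun)^3.5 = 1.4^3.5 = 3.2467

3.2467 L_sun


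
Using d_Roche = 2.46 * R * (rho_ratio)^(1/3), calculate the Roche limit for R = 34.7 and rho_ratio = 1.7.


d_Roche = 2.46 * 34.7 * 1.7^(1/3) = 101.8781

101.8781


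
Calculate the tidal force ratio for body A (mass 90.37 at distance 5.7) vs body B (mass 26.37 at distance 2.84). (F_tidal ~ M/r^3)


Ratio = (M1/r1^3) / (M2/r2^3) = (90.37/5.7^3) / (26.37/2.84^3) = 0.4239

0.4239


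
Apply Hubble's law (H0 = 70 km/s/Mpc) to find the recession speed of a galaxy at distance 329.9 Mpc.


v = H0 * d = 70 * 329.9 = 23093.0

23093.0 km/s


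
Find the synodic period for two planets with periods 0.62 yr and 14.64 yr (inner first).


1/P_syn = |1/P1 - 1/P2| = |1/0.62 - 1/14.64| => P_syn = 0.6474

0.6474 years


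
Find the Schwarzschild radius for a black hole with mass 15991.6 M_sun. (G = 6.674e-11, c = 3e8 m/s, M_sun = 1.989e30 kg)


M = 15991.6 * 1.989e30 kg = 3.18072924e+34 kg. rs = 2GM/c^2 = 2 * 6.674e-11 * 3.18072924e+34 / (3e8)^2 = 4.717e+07

4.717e+07 m


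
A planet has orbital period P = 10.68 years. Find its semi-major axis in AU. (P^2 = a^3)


a = P^(2/3) = 10.68^(2/3) = 4.8497

4.8497 AU


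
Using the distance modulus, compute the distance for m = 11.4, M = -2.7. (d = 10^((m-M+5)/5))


d = 10^((m - M + 5)/5) = 10^((11.4 - -2.7 + 5)/5) = 6606.9345

6606.9345 pc


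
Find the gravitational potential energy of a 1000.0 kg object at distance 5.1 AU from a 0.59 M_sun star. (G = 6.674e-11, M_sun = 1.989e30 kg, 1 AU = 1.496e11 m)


M = 0.59 * 1.989e30 kg = 1.17351e+30 kg; r = 5.1 AU * 1.496e11 m/AU = 7.6296e+11 m. U = -GM*m/r = -(6.674e-11 * 1.17351e+30 * 1000.0) / 7.6296e+11 = -1.027e+11

-1.027e+11 J


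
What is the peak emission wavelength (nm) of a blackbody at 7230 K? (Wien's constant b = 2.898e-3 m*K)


lam_max = b / T = 2.898e-3 / 7230 = 4.008e-07 m = 400.8299 nm

400.8299 nm


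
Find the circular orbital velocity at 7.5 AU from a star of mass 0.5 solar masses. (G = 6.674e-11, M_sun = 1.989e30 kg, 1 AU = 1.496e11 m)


v = sqrt(GM/r) = sqrt(6.674e-11 * 9.945e+29 / 1.122e+12) = 7691.2879

7691.2879 m/s


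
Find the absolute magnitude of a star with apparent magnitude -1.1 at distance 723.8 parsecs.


M = m - 5*log10(d) + 5 = -1.1 - 5*log10(723.8) + 5 = -10.3981

-10.3981


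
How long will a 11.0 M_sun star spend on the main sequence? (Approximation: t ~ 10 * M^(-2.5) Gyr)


t = 10 * M^(-2.5) = 10 * 11.0^(-2.5) = 0.0249

0.0249 Gyr


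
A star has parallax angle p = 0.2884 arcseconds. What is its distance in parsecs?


d = 1/p = 1/0.2884 = 3.4674

3.4674 pc


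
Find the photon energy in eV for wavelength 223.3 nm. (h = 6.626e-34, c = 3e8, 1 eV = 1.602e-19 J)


E = hc/lambda = 6.626e-34 * 3e8 / 2.233e-07 = 8.902e-19 J = 5.5568 eV

5.5568 eV


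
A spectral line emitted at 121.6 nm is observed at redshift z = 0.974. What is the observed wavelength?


lam_obs = lam_emit * (1 + z) = 121.6 * (1 + 0.974) = 240.0384

240.0384 nm


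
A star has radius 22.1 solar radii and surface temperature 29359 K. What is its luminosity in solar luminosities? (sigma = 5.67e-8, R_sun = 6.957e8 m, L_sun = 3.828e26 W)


R = 22.1 * 6.957e8 m = 1.537497e+10 m. L = 4*pi*R^2*sigma*T^4 = 4*pi*(1.537497e+10)^2 * 5.67e-8 * 29359^4 = 1.251372229e+32 W. L/L_sun = 1.251372229e+32 / 3.828e26 = 326899.7464

326899.7464 L_sun


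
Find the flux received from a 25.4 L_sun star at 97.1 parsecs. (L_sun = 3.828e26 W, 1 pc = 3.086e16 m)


F = L / (4*pi*d^2) = 9.723e+27 / (4*pi*(2.997e+18)^2) = 8.617e-11

8.617e-11 W/m^2


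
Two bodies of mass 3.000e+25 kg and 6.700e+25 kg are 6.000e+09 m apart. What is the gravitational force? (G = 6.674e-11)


F = G*m1*m2/r^2 = 6.674e-11 * 3.000e+25 * 6.700e+25 / (6.000e+09)^2 = 6.674e-11 * 2.010e+51 / 3.600e+19 = 3.726e+21

3.726e+21 N


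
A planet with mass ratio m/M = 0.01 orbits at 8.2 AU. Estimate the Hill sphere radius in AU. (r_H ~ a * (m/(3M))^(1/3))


r_H = a * (m/3M)^(1/3) = 8.2 * (0.01/3)^(1/3) = 1.2249

1.2249 AU


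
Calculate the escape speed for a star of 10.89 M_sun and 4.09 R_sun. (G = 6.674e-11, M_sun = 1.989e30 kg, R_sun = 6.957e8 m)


M = 10.89 * 1.989e30 kg = 2.166021e+31 kg; R = 4.09 * 6.957e8 m = 2.845413e+09 m. v_esc = sqrt(2GM/R) = sqrt(2 * 6.674e-11 * 2.166021e+31 / 2.845413e+09) = 1.008e+06

1.008e+06 m/s


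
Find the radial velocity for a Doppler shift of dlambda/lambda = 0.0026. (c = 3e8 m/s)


v = (dlambda/lambda) * c = 0.0026 * 3e8 = 780000.0

780000.0 m/s


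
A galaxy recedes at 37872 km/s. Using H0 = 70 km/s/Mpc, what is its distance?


d = v / H0 = 37872 / 70 = 541.0286

541.0286 Mpc


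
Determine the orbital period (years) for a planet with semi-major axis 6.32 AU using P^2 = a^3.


P = a^(3/2) = 6.32^1.5 = 15.8882

15.8882 years


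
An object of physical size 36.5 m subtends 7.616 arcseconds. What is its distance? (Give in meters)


D = size / theta_rad, theta_rad = 7.616 * pi/(180*3600) = 3.692e-05, D = 988532.7505

988532.7505 m


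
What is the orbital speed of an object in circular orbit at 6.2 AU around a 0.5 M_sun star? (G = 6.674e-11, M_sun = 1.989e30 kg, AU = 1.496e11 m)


v = sqrt(GM/r) = sqrt(6.674e-11 * 9.945e+29 / 9.275e+11) = 8459.2888

8459.2888 m/s


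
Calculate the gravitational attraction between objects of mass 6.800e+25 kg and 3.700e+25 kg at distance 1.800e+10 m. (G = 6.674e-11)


F = G*m1*m2/r^2 = 6.674e-11 * 6.800e+25 * 3.700e+25 / (1.800e+10)^2 = 6.674e-11 * 2.516e+51 / 3.240e+20 = 5.183e+20

5.183e+20 N


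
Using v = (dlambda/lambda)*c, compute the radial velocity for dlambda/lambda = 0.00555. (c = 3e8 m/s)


v = (dlambda/lambda) * c = 0.00555 * 3e8 = 1.665e+06

1.665e+06 m/s


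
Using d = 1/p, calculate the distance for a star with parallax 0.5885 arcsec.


d = 1/p = 1/0.5885 = 1.6992

1.6992 pc


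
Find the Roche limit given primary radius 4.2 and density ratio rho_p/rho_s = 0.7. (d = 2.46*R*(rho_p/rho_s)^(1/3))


d_Roche = 2.46 * 4.2 * 0.7^(1/3) = 9.1738

9.1738


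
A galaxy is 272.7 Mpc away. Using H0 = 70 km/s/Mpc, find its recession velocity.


v = H0 * d = 70 * 272.7 = 19089.0

19089.0 km/s


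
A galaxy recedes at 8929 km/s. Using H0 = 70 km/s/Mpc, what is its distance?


d = v / H0 = 8929 / 70 = 127.5571

127.5571 Mpc


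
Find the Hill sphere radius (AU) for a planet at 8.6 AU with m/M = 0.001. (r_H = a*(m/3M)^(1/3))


r_H = a * (m/3M)^(1/3) = 8.6 * (0.001/3)^(1/3) = 0.5963

0.5963 AU


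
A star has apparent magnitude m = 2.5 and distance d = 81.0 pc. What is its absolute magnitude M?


M = m - 5*log10(d) + 5 = 2.5 - 5*log10(81.0) + 5 = -2.0424

-2.0424


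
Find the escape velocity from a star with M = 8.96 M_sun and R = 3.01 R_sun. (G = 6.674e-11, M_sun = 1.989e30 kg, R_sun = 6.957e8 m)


M = 8.96 * 1.989e30 kg = 1.782144e+31 kg; R = 3.01 * 6.957e8 m = 2.094057e+09 m. v_esc = sqrt(2GM/R) = sqrt(2 * 6.674e-11 * 1.782144e+31 / 2.094057e+09) = 1.066e+06

1.066e+06 m/s


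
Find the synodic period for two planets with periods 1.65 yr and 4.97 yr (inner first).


1/P_syn = |1/P1 - 1/P2| = |1/1.65 - 1/4.97| => P_syn = 2.47

2.47 years


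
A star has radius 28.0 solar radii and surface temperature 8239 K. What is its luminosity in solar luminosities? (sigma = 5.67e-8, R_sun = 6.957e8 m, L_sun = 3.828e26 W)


R = 28.0 * 6.957e8 m = 1.94796e+10 m. L = 4*pi*R^2*sigma*T^4 = 4*pi*(1.94796e+10)^2 * 5.67e-8 * 8239^4 = 1.24580768e+30 W. L/L_sun = 1.24580768e+30 / 3.828e26 = 3254.461

3254.461 L_sun


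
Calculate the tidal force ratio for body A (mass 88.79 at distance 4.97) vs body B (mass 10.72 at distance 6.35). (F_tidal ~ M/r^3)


Ratio = (M1/r1^3) / (M2/r2^3) = (88.79/4.97^3) / (10.72/6.35^3) = 17.2751

17.2751


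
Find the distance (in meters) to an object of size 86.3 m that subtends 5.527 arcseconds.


D = size / theta_rad, theta_rad = 5.527 * pi/(180*3600) = 2.680e-05, D = 3.221e+06

3.221e+06 m


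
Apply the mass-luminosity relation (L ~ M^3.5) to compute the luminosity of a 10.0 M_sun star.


L/L_sun = (M/M_sun)^3.5 = 10.0^3.5 = 3162.2777

3162.2777 L_sun


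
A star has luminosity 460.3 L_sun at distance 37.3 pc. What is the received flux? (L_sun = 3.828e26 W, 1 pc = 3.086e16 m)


F = L / (4*pi*d^2) = 1.762e+29 / (4*pi*(1.151e+18)^2) = 1.058e-08

1.058e-08 W/m^2


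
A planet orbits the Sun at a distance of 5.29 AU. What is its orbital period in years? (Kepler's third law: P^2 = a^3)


P = a^(3/2) = 5.29^1.5 = 12.167

12.167 years


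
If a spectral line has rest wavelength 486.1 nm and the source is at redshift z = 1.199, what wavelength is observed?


lam_obs = lam_emit * (1 + z) = 486.1 * (1 + 1.199) = 1068.9339

1068.9339 nm


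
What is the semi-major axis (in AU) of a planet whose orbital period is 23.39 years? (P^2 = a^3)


a = P^(2/3) = 23.39^(2/3) = 8.1787

8.1787 AU


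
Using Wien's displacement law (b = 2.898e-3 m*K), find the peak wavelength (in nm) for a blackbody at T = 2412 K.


lam_max = b / T = 2.898e-3 / 2412 = 1.201e-06 m = 1201.4925 nm

1201.4925 nm


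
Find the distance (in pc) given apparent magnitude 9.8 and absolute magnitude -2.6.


d = 10^((m - M + 5)/5) = 10^((9.8 - -2.6 + 5)/5) = 3019.9517

3019.9517 pc


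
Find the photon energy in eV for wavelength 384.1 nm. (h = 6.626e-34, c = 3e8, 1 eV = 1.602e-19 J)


E = hc/lambda = 6.626e-34 * 3e8 / 3.841e-07 = 5.175e-19 J = 3.2305 eV

3.2305 eV


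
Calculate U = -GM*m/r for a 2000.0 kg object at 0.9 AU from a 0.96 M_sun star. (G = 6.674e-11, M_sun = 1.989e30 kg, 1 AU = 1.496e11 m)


M = 0.96 * 1.989e30 kg = 1.90944e+30 kg; r = 0.9 AU * 1.496e11 m/AU = 1.3464e+11 m. U = -GM*m/r = -(6.674e-11 * 1.90944e+30 * 2000.0) / 1.3464e+11 = -1.893e+12

-1.893e+12 J


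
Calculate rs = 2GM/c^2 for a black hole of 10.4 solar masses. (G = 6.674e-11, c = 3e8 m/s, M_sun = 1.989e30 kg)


M = 10.4 * 1.989e30 kg = 2.06856e+31 kg. rs = 2GM/c^2 = 2 * 6.674e-11 * 2.06856e+31 / (3e8)^2 = 30679.0432

30679.0432 m


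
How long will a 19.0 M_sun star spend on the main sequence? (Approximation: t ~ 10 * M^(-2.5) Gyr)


t = 10 * M^(-2.5) = 10 * 19.0^(-2.5) = 0.0064

0.0064 Gyr


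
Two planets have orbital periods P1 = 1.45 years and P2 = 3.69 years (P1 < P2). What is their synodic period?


1/P_syn = |1/P1 - 1/P2| = |1/1.45 - 1/3.69| => P_syn = 2.3886

2.3886 years


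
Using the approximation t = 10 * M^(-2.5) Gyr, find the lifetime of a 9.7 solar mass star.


t = 10 * M^(-2.5) = 10 * 9.7^(-2.5) = 0.0341

0.0341 Gyr


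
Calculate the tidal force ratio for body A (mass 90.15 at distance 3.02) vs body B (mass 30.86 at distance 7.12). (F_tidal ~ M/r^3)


Ratio = (M1/r1^3) / (M2/r2^3) = (90.15/3.02^3) / (30.86/7.12^3) = 38.2815

38.2815


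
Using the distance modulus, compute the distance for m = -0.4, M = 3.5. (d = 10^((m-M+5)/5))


d = 10^((m - M + 5)/5) = 10^((-0.4 - 3.5 + 5)/5) = 1.6596

1.6596 pc


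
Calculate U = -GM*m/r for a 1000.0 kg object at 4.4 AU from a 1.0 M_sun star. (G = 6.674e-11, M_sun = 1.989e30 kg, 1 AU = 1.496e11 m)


M = 1.0 * 1.989e30 kg = 1.989e+30 kg; r = 4.4 AU * 1.496e11 m/AU = 6.5824e+11 m. U = -GM*m/r = -(6.674e-11 * 1.989e+30 * 1000.0) / 6.5824e+11 = -2.017e+11

-2.017e+11 J


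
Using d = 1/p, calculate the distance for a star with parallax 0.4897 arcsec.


d = 1/p = 1/0.4897 = 2.0421

2.0421 pc


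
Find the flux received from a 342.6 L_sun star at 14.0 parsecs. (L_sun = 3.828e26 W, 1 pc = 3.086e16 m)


F = L / (4*pi*d^2) = 1.311e+29 / (4*pi*(4.320e+17)^2) = 5.591e-08

5.591e-08 W/m^2


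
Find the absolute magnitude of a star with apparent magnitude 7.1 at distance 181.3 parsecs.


M = m - 5*log10(d) + 5 = 7.1 - 5*log10(181.3) + 5 = 0.808

0.808


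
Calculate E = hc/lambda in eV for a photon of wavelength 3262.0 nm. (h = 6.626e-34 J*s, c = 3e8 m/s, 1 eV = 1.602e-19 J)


E = hc/lambda = 6.626e-34 * 3e8 / 3.262e-06 = 6.094e-20 J = 0.3804 eV

0.3804 eV


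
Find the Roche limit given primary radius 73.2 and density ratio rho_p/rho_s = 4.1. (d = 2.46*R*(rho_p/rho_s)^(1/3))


d_Roche = 2.46 * 73.2 * 4.1^(1/3) = 288.209

288.209


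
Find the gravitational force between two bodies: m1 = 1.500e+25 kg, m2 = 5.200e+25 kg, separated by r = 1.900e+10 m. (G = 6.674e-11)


F = G*m1*m2/r^2 = 6.674e-11 * 1.500e+25 * 5.200e+25 / (1.900e+10)^2 = 6.674e-11 * 7.800e+50 / 3.610e+20 = 1.442e+20

1.442e+20 N


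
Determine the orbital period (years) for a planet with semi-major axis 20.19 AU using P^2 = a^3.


P = a^(3/2) = 20.19^1.5 = 90.7203

90.7203 years


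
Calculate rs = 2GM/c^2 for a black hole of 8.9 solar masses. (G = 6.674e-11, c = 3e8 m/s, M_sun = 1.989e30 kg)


M = 8.9 * 1.989e30 kg = 1.77021e+31 kg. rs = 2GM/c^2 = 2 * 6.674e-11 * 1.77021e+31 / (3e8)^2 = 26254.1812

26254.1812 m


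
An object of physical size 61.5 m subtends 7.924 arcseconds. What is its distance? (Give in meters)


D = size / theta_rad, theta_rad = 7.924 * pi/(180*3600) = 3.842e-05, D = 1.601e+06

1.601e+06 m


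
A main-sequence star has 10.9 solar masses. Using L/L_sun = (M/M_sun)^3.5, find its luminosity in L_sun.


L/L_sun = (M/M_sun)^3.5 = 10.9^3.5 = 4275.5574

4275.5574 L_sun


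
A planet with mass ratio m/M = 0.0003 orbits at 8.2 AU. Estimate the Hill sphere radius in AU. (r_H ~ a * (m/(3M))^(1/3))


r_H = a * (m/3M)^(1/3) = 8.2 * (0.0003/3)^(1/3) = 0.3806

0.3806 AU


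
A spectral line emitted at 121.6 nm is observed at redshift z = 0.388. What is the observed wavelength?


lam_obs = lam_emit * (1 + z) = 121.6 * (1 + 0.388) = 168.7808

168.7808 nm


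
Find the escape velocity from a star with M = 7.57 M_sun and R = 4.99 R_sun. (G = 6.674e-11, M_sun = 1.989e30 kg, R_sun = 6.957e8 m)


M = 7.57 * 1.989e30 kg = 1.505673e+31 kg; R = 4.99 * 6.957e8 m = 3.471543e+09 m. v_esc = sqrt(2GM/R) = sqrt(2 * 6.674e-11 * 1.505673e+31 / 3.471543e+09) = 760872.9695

760872.9695 m/s


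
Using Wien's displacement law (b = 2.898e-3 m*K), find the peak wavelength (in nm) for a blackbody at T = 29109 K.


lam_max = b / T = 2.898e-3 / 29109 = 9.956e-08 m = 99.5568 nm

99.5568 nm


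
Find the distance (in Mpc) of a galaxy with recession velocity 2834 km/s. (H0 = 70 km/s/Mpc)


d = v / H0 = 2834 / 70 = 40.4857

40.4857 Mpc


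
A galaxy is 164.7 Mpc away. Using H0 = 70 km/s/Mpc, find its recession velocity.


v = H0 * d = 70 * 164.7 = 11529.0

11529.0 km/s


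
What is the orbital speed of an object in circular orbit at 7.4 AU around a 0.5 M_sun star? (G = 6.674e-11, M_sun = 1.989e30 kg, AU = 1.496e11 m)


v = sqrt(GM/r) = sqrt(6.674e-11 * 9.945e+29 / 1.107e+12) = 7743.0816

7743.0816 m/s


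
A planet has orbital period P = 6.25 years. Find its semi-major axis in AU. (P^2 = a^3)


a = P^(2/3) = 6.25^(2/3) = 3.393

3.393 AU


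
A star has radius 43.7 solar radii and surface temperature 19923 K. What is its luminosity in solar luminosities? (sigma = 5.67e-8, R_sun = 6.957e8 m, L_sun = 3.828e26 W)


R = 43.7 * 6.957e8 m = 3.040209e+10 m. L = 4*pi*R^2*sigma*T^4 = 4*pi*(3.040209e+10)^2 * 5.67e-8 * 19923^4 = 1.037573195e+32 W. L/L_sun = 1.037573195e+32 / 3.828e26 = 271048.379

271048.379 L_sun


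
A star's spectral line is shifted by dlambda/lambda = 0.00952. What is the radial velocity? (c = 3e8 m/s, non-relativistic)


v = (dlambda/lambda) * c = 0.00952 * 3e8 = 2.856e+06

2.856e+06 m/s


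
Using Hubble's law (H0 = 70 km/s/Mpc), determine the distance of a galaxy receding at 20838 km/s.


d = v / H0 = 20838 / 70 = 297.6857

297.6857 Mpc


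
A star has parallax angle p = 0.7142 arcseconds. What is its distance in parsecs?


d = 1/p = 1/0.7142 = 1.4002

1.4002 pc


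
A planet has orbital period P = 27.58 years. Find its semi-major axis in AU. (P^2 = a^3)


a = P^(2/3) = 27.58^(2/3) = 9.1284

9.1284 AU


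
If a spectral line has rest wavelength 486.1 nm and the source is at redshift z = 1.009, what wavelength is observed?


lam_obs = lam_emit * (1 + z) = 486.1 * (1 + 1.009) = 976.5749

976.5749 nm


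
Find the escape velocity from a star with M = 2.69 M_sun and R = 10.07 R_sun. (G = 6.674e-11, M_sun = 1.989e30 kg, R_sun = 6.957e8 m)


M = 2.69 * 1.989e30 kg = 5.35041e+30 kg; R = 10.07 * 6.957e8 m = 7.005699e+09 m. v_esc = sqrt(2GM/R) = sqrt(2 * 6.674e-11 * 5.35041e+30 / 7.005699e+09) = 319283.0722

319283.0722 m/s


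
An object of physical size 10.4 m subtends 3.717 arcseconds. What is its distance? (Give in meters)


D = size / theta_rad, theta_rad = 3.717 * pi/(180*3600) = 1.802e-05, D = 577119.7162

577119.7162 m


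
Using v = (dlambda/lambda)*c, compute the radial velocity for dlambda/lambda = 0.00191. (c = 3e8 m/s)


v = (dlambda/lambda) * c = 0.00191 * 3e8 = 573000.0

573000.0 m/s


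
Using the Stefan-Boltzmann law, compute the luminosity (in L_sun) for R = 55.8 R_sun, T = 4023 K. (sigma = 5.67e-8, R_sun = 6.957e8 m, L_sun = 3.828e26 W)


R = 55.8 * 6.957e8 m = 3.882006e+10 m. L = 4*pi*R^2*sigma*T^4 = 4*pi*(3.882006e+10)^2 * 5.67e-8 * 4023^4 = 2.812583715e+29 W. L/L_sun = 2.812583715e+29 / 3.828e26 = 734.7397

734.7397 L_sun


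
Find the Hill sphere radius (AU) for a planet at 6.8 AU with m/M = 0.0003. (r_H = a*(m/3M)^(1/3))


r_H = a * (m/3M)^(1/3) = 6.8 * (0.0003/3)^(1/3) = 0.3156

0.3156 AU


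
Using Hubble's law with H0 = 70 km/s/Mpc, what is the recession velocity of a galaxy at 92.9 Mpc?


v = H0 * d = 70 * 92.9 = 6503.0

6503.0 km/s


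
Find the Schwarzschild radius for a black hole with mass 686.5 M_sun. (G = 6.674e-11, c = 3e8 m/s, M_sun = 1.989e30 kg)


M = 686.5 * 1.989e30 kg = 1.3654485e+33 kg. rs = 2GM/c^2 = 2 * 6.674e-11 * 1.3654485e+33 / (3e8)^2 = 2.025e+06

2.025e+06 m


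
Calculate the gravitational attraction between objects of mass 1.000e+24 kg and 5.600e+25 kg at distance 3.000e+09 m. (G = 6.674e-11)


F = G*m1*m2/r^2 = 6.674e-11 * 1.000e+24 * 5.600e+25 / (3.000e+09)^2 = 6.674e-11 * 5.600e+49 / 9.000e+18 = 4.153e+20

4.153e+20 N


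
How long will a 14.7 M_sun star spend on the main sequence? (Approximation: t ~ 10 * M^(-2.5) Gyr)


t = 10 * M^(-2.5) = 10 * 14.7^(-2.5) = 0.0121

0.0121 Gyr


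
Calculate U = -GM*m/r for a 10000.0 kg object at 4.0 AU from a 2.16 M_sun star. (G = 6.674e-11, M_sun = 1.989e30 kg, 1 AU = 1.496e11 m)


M = 2.16 * 1.989e30 kg = 4.29624e+30 kg; r = 4.0 AU * 1.496e11 m/AU = 5.984e+11 m. U = -GM*m/r = -(6.674e-11 * 4.29624e+30 * 10000.0) / 5.984e+11 = -4.792e+12

-4.792e+12 J


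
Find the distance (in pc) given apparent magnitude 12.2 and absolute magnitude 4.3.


d = 10^((m - M + 5)/5) = 10^((12.2 - 4.3 + 5)/5) = 380.1894

380.1894 pc


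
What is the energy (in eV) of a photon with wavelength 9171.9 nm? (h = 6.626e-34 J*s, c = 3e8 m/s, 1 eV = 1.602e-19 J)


E = hc/lambda = 6.626e-34 * 3e8 / 9.172e-06 = 2.167e-20 J = 0.1353 eV

0.1353 eV


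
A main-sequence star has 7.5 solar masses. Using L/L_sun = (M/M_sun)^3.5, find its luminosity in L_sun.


L/L_sun = (M/M_sun)^3.5 = 7.5^3.5 = 1155.3523

1155.3523 L_sun


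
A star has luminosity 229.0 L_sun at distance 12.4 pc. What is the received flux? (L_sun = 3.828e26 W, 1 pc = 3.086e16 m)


F = L / (4*pi*d^2) = 8.766e+28 / (4*pi*(3.827e+17)^2) = 4.764e-08

4.764e-08 W/m^2


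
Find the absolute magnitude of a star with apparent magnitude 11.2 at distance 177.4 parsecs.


M = m - 5*log10(d) + 5 = 11.2 - 5*log10(177.4) + 5 = 4.9552

4.9552


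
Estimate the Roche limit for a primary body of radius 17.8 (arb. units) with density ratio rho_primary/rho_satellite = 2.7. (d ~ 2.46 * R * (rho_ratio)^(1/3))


d_Roche = 2.46 * 17.8 * 2.7^(1/3) = 60.9738

60.9738


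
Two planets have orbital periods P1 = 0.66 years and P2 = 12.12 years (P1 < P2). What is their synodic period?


1/P_syn = |1/P1 - 1/P2| = |1/0.66 - 1/12.12| => P_syn = 0.698

0.698 years


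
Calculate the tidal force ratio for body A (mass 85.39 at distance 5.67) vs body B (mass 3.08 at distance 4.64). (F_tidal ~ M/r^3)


Ratio = (M1/r1^3) / (M2/r2^3) = (85.39/5.67^3) / (3.08/4.64^3) = 15.1936

15.1936


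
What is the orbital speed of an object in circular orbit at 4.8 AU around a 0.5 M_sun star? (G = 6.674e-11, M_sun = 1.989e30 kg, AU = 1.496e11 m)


v = sqrt(GM/r) = sqrt(6.674e-11 * 9.945e+29 / 7.181e+11) = 9614.1098

9614.1098 m/s


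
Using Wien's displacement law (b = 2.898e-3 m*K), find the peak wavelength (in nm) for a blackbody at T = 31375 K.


lam_max = b / T = 2.898e-3 / 31375 = 9.237e-08 m = 92.3665 nm

92.3665 nm


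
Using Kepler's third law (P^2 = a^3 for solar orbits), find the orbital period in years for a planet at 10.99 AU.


P = a^(3/2) = 10.99^1.5 = 36.4331

36.4331 years


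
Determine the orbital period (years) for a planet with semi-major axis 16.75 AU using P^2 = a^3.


P = a^(3/2) = 16.75^1.5 = 68.5523

68.5523 years


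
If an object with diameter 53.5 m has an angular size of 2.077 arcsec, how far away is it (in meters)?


D = size / theta_rad, theta_rad = 2.077 * pi/(180*3600) = 1.007e-05, D = 5.313e+06

5.313e+06 m


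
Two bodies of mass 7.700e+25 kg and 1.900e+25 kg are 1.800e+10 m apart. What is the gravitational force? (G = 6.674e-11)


F = G*m1*m2/r^2 = 6.674e-11 * 7.700e+25 * 1.900e+25 / (1.800e+10)^2 = 6.674e-11 * 1.463e+51 / 3.240e+20 = 3.014e+20

3.014e+20 N


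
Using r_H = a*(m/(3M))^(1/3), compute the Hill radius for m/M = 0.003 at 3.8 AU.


r_H = a * (m/3M)^(1/3) = 3.8 * (0.003/3)^(1/3) = 0.38

0.38 AU


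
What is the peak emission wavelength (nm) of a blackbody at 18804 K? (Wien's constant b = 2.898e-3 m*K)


lam_max = b / T = 2.898e-3 / 18804 = 1.541e-07 m = 154.1161 nm

154.1161 nm


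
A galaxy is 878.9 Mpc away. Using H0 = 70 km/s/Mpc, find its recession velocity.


v = H0 * d = 70 * 878.9 = 61523.0

61523.0 km/s


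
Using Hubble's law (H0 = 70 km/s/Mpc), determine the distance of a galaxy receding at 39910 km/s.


d = v / H0 = 39910 / 70 = 570.1429

570.1429 Mpc


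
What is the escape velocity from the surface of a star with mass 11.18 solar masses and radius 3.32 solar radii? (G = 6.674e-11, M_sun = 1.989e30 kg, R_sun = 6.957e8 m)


M = 11.18 * 1.989e30 kg = 2.223702e+31 kg; R = 3.32 * 6.957e8 m = 2.309724e+09 m. v_esc = sqrt(2GM/R) = sqrt(2 * 6.674e-11 * 2.223702e+31 / 2.309724e+09) = 1.134e+06

1.134e+06 m/s


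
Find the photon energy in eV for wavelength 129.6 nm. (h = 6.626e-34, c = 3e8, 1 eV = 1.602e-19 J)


E = hc/lambda = 6.626e-34 * 3e8 / 1.296e-07 = 1.534e-18 J = 9.5743 eV

9.5743 eV


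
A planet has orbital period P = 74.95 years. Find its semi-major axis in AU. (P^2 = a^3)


a = P^(2/3) = 74.95^(2/3) = 17.7766

17.7766 AU


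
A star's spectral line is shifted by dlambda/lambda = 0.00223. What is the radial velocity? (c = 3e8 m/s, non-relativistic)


v = (dlambda/lambda) * c = 0.00223 * 3e8 = 669000.0

669000.0 m/s


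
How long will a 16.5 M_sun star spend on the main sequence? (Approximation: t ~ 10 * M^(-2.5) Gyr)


t = 10 * M^(-2.5) = 10 * 16.5^(-2.5) = 0.009

0.009 Gyr


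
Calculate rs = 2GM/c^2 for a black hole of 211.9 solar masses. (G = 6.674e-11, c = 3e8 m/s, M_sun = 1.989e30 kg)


M = 211.9 * 1.989e30 kg = 4.214691e+32 kg. rs = 2GM/c^2 = 2 * 6.674e-11 * 4.214691e+32 / (3e8)^2 = 625085.5052

625085.5052 m


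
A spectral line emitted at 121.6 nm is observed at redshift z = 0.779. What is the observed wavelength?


lam_obs = lam_emit * (1 + z) = 121.6 * (1 + 0.779) = 216.3264

216.3264 nm


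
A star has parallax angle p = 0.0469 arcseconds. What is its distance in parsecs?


d = 1/p = 1/0.0469 = 21.322

21.322 pc


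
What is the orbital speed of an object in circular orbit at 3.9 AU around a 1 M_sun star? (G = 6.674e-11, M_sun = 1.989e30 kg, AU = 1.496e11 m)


v = sqrt(GM/r) = sqrt(6.674e-11 * 1.989e+30 / 5.834e+11) = 15083.8565

15083.8565 m/s


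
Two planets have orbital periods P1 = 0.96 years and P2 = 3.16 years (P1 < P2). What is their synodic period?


1/P_syn = |1/P1 - 1/P2| = |1/0.96 - 1/3.16| => P_syn = 1.3789

1.3789 years


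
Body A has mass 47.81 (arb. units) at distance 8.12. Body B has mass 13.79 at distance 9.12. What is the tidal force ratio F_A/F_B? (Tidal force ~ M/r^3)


Ratio = (M1/r1^3) / (M2/r2^3) = (47.81/8.12^3) / (13.79/9.12^3) = 4.9121

4.9121


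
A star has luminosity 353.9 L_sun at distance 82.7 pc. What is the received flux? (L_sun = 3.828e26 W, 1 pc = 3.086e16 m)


F = L / (4*pi*d^2) = 1.355e+29 / (4*pi*(2.552e+18)^2) = 1.655e-09

1.655e-09 W/m^2


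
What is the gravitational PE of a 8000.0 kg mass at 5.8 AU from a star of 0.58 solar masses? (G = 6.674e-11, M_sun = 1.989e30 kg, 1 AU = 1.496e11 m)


M = 0.58 * 1.989e30 kg = 1.15362e+30 kg; r = 5.8 AU * 1.496e11 m/AU = 8.6768e+11 m. U = -GM*m/r = -(6.674e-11 * 1.15362e+30 * 8000.0) / 8.6768e+11 = -7.099e+11

-7.099e+11 J


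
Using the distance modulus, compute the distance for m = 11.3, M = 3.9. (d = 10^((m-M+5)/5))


d = 10^((m - M + 5)/5) = 10^((11.3 - 3.9 + 5)/5) = 301.9952

301.9952 pc


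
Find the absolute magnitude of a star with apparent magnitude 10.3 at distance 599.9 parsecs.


M = m - 5*log10(d) + 5 = 10.3 - 5*log10(599.9) + 5 = 1.4096

1.4096


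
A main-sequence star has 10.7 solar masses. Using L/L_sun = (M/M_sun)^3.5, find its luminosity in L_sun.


L/L_sun = (M/M_sun)^3.5 = 10.7^3.5 = 4007.2203

4007.2203 L_sun


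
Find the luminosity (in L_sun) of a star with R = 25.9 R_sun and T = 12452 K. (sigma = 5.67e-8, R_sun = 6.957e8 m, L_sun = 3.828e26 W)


R = 25.9 * 6.957e8 m = 1.801863e+10 m. L = 4*pi*R^2*sigma*T^4 = 4*pi*(1.801863e+10)^2 * 5.67e-8 * 12452^4 = 5.561512348e+30 W. L/L_sun = 5.561512348e+30 / 3.828e26 = 14528.5067

14528.5067 L_sun


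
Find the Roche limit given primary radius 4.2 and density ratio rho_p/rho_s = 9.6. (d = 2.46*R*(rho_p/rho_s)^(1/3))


d_Roche = 2.46 * 4.2 * 9.6^(1/3) = 21.9588

21.9588


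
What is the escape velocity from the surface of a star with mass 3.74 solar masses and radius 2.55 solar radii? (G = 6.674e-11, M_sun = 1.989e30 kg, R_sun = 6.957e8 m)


M = 3.74 * 1.989e30 kg = 7.43886e+30 kg; R = 2.55 * 6.957e8 m = 1.774035e+09 m. v_esc = sqrt(2GM/R) = sqrt(2 * 6.674e-11 * 7.43886e+30 / 1.774035e+09) = 748135.3909

748135.3909 m/s


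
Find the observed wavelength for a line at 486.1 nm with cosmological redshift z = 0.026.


lam_obs = lam_emit * (1 + z) = 486.1 * (1 + 0.026) = 498.7386

498.7386 nm


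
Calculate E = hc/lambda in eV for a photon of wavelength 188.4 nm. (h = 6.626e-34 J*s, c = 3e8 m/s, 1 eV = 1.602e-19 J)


E = hc/lambda = 6.626e-34 * 3e8 / 1.884e-07 = 1.055e-18 J = 6.5861 eV

6.5861 eV


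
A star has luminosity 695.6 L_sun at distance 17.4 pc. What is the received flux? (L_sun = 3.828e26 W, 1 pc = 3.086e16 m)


F = L / (4*pi*d^2) = 2.663e+29 / (4*pi*(5.370e+17)^2) = 7.349e-08

7.349e-08 W/m^2


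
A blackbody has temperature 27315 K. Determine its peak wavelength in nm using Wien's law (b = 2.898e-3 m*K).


lam_max = b / T = 2.898e-3 / 27315 = 1.061e-07 m = 106.0956 nm

106.0956 nm


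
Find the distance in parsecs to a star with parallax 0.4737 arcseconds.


d = 1/p = 1/0.4737 = 2.111

2.111 pc


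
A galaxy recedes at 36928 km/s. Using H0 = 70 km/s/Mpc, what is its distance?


d = v / H0 = 36928 / 70 = 527.5429

527.5429 Mpc


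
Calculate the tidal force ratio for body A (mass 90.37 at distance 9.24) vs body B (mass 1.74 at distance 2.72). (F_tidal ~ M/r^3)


Ratio = (M1/r1^3) / (M2/r2^3) = (90.37/9.24^3) / (1.74/2.72^3) = 1.3248

1.3248


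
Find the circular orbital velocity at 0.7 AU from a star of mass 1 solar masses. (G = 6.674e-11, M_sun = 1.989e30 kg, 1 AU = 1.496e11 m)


v = sqrt(GM/r) = sqrt(6.674e-11 * 1.989e+30 / 1.047e+11) = 35603.7445

35603.7445 m/s


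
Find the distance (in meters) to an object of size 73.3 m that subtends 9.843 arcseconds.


D = size / theta_rad, theta_rad = 9.843 * pi/(180*3600) = 4.772e-05, D = 1.536e+06

1.536e+06 m


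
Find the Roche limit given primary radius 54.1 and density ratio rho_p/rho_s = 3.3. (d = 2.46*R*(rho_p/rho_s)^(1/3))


d_Roche = 2.46 * 54.1 * 3.3^(1/3) = 198.1392

198.1392


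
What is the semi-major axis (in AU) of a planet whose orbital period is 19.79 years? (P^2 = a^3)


a = P^(2/3) = 19.79^(2/3) = 7.3164

7.3164 AU


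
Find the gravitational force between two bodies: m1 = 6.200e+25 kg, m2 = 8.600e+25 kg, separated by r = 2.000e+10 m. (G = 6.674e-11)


F = G*m1*m2/r^2 = 6.674e-11 * 6.200e+25 * 8.600e+25 / (2.000e+10)^2 = 6.674e-11 * 5.332e+51 / 4.000e+20 = 8.896e+20

8.896e+20 N


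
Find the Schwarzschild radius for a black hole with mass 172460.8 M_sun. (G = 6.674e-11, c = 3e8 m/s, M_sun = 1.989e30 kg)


M = 172460.8 * 1.989e30 kg = 3.430245312e+35 kg. rs = 2GM/c^2 = 2 * 6.674e-11 * 3.430245312e+35 / (3e8)^2 = 5.087e+08

5.087e+08 m


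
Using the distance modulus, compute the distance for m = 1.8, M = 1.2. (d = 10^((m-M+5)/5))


d = 10^((m - M + 5)/5) = 10^((1.8 - 1.2 + 5)/5) = 13.1826

13.1826 pc
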